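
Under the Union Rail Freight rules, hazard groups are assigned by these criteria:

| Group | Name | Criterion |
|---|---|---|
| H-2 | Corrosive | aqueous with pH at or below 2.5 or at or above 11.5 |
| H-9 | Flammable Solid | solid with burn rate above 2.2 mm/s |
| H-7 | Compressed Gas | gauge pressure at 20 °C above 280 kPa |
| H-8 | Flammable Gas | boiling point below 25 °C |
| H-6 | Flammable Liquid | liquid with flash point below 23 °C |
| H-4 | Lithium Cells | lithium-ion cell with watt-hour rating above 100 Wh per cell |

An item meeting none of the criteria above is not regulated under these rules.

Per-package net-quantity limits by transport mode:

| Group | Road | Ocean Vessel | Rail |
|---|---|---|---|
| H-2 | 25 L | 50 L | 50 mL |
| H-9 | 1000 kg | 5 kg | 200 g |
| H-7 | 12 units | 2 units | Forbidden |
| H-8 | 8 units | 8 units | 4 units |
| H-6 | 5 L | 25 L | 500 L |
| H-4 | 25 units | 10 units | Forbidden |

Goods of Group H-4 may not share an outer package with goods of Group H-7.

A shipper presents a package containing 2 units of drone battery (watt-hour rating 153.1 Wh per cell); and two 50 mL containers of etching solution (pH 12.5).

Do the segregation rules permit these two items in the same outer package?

Drone battery: watt-hour rating 153.1 Wh per cell > 100 Wh per cell → Group H-4 (Lithium Cells).
The etching solution has pH 12.5, which is ≥ 11.5, so it is Group H-2 (Corrosive).
No segregation rule bars Group H-4 with Group H-2.

Yes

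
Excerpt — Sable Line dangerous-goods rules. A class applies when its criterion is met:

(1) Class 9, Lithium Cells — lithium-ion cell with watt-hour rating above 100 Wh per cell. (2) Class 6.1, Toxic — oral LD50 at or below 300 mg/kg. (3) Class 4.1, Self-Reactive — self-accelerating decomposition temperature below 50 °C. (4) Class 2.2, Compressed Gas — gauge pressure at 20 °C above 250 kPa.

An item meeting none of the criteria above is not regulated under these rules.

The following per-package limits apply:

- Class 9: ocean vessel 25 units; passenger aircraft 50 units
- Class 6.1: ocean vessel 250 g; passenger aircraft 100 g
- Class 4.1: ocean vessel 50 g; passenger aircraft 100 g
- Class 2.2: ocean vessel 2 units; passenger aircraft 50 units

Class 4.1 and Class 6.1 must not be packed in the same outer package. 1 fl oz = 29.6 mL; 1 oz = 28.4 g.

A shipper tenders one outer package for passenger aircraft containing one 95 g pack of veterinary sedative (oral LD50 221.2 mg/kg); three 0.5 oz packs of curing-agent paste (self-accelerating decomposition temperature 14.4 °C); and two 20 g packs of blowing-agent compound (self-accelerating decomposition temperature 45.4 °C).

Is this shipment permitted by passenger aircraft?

With oral LD50 221.2 mg/kg (≤ 300 mg/kg), the veterinary sedative falls in Class 6.1.
With self-accelerating decomposition temperature 14.4 °C (< 50 °C), the curing-agent paste falls in Class 4.1.
Blowing-agent compound: self-accelerating decomposition temperature 45.4 °C < 50 °C → Class 4.1 (Self-Reactive).
Class 4.1 net quantity: (three 0.5 oz packs = 42.6 g) + (two 20 g packs = 40 g) = 82.6 g.
82.6 g is within the passenger aircraft limit of 100 g for Class 4.1.
Class 6.1 quantity: 95 g.
95 g ≤ 100 g (passenger aircraft limit, Class 6.1) — within limit.
Class 4.1 and Class 6.1 may not share an outer package.

No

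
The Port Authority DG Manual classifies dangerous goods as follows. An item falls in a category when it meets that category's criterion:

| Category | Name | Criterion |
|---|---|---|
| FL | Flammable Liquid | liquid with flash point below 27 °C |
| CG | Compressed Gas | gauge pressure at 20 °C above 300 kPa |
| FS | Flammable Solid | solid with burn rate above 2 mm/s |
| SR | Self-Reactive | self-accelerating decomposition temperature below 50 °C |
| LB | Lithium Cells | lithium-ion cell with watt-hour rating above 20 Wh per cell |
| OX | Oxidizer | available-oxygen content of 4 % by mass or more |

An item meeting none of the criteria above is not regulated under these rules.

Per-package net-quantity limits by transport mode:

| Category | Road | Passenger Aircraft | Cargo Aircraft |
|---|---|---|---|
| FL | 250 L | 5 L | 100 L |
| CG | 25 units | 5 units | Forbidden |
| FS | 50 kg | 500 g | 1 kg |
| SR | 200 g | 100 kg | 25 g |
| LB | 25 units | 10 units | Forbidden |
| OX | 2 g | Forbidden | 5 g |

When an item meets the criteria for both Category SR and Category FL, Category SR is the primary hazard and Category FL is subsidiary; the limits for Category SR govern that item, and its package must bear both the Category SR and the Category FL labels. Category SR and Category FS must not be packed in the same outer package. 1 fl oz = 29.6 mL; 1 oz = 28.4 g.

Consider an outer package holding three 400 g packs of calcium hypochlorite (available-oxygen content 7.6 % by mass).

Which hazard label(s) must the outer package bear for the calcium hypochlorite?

Category OX

Calcium hypochlorite: available-oxygen content 7.6 % by mass ≥ 4 % by mass → Category OX (Oxidizer).
Only the Category OX label is required.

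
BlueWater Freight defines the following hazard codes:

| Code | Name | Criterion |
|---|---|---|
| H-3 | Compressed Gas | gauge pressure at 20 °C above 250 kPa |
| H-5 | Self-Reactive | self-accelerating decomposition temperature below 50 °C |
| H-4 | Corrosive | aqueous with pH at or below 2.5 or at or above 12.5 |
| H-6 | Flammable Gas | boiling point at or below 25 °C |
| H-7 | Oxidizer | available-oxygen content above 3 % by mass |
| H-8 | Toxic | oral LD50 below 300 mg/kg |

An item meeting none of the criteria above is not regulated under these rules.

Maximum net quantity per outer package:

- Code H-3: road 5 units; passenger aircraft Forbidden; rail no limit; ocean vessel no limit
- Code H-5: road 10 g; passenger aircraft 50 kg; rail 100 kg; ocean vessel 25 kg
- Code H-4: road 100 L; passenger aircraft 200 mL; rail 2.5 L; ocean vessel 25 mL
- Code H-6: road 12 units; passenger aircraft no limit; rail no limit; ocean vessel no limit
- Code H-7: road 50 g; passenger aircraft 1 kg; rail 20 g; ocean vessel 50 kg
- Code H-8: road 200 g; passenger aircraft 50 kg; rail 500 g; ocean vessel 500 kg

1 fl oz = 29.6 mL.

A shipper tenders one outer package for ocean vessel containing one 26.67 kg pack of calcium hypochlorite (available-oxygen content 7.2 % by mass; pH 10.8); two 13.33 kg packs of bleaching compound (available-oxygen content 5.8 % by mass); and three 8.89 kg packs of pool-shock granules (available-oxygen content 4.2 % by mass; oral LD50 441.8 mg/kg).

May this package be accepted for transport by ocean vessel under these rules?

No

Calcium hypochlorite: available-oxygen content 7.2 % by mass > 3 % by mass → Code H-7 (Oxidizer).
Available-oxygen content 5.8 % by mass meets the Code H-7 criterion (Oxidizer), so the bleaching compound is Code H-7.
Available-oxygen content 4.2 % by mass meets the Code H-7 criterion (Oxidizer), so the pool-shock granules are Code H-7.
Total Code H-7: 26.67 kg + (two 13.33 kg packs = 26.66 kg) + (three 8.89 kg packs = 26.67 kg) = 80 kg.
80 kg exceeds the ocean vessel limit of 50 kg for Code H-7.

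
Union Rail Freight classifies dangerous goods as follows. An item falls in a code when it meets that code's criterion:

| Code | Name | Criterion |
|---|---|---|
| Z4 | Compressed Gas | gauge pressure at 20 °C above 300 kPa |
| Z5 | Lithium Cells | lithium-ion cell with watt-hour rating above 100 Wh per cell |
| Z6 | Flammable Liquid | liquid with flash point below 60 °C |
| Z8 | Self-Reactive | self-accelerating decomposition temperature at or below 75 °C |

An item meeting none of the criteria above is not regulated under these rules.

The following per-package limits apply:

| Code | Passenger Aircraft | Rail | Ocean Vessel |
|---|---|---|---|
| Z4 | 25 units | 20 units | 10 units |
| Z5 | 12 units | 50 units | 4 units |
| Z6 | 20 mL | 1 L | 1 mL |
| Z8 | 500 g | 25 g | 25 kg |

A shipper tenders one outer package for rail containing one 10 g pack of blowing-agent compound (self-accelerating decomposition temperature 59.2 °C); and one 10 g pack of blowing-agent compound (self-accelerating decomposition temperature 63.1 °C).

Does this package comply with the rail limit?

Yes

Blowing-agent compound: self-accelerating decomposition temperature 59.2 °C ≤ 75 °C → Code Z8 (Self-Reactive).
The blowing-agent compound has self-accelerating decomposition temperature 63.1 °C, which is ≤ 75 °C, so it is Code Z8 (Self-Reactive).
Total Code Z8: 10 g + 10 g = 20 g.
20 g is within the rail limit of 25 g for Code Z8.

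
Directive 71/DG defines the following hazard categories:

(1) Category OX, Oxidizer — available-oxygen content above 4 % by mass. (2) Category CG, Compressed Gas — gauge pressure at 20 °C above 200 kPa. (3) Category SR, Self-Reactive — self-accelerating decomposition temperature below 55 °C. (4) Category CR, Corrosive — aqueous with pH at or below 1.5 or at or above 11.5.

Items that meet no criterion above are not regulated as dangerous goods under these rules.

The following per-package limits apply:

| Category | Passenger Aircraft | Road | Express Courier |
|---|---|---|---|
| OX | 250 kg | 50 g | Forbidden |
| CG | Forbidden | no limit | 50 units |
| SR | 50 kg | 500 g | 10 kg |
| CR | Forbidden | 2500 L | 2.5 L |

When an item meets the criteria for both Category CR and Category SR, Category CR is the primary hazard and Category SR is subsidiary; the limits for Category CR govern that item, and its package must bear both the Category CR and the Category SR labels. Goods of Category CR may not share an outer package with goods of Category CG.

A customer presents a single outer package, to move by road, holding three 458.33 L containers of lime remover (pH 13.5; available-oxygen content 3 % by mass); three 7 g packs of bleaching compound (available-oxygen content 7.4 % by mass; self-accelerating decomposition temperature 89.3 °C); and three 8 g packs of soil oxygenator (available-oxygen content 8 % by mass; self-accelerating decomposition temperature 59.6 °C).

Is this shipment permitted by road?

Lime remover: pH 13.5 ≥ 11.5 → Category CR (Corrosive).
Available-oxygen content 7.4 % by mass meets the Category OX criterion (Oxidizer), so the bleaching compound is Category OX.
Available-oxygen content 8 % by mass meets the Category OX criterion (Oxidizer), so the soil oxygenator is Category OX.
Category CR quantity: three 458.33 L containers = 1374.99 L.
1374.99 L ≤ 2500 L (road limit, Category CR) — within limit.
Category OX net quantity: (three 7 g packs = 21 g) + (three 8 g packs = 24 g) = 45 g.
45 g ≤ 50 g (road limit, Category OX) — within limit.
The segregation rule (Category CR with Category CG) does not apply to Category CR with Category OX.
Every hazard category is within its road limit and no segregation rule is violated.

Yes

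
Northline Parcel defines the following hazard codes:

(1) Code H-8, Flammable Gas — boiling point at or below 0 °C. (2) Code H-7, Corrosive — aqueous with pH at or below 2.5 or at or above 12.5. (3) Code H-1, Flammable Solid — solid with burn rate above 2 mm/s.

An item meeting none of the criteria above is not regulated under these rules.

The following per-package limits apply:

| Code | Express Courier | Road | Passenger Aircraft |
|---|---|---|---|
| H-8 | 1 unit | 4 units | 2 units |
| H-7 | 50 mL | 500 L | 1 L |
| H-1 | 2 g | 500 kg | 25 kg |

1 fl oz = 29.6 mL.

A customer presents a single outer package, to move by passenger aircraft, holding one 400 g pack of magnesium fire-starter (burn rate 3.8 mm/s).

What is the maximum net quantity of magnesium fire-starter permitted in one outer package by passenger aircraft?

25 kg

The magnesium fire-starter has burn rate 3.8 mm/s, which is > 2 mm/s, so it is Code H-1 (Flammable Solid).
The passenger aircraft limit for Code H-1 is 25 kg.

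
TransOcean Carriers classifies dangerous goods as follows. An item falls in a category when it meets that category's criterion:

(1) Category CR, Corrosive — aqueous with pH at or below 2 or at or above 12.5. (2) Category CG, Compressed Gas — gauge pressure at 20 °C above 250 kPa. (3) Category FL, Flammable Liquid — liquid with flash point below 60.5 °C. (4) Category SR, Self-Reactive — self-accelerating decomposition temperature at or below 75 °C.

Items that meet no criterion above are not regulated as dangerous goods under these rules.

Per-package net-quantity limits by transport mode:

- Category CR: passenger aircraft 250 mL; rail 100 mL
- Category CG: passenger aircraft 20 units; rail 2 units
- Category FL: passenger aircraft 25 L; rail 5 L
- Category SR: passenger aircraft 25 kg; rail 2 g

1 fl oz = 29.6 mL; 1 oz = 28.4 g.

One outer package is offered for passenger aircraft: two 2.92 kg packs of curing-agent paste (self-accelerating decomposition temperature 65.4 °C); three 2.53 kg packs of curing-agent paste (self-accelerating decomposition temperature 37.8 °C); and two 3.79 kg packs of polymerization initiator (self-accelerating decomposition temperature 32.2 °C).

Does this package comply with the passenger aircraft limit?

With self-accelerating decomposition temperature 65.4 °C (≤ 75 °C), the curing-agent paste falls in Category SR.
The curing-agent paste has self-accelerating decomposition temperature 37.8 °C, which is ≤ 75 °C, so it is Category SR (Self-Reactive).
With self-accelerating decomposition temperature 32.2 °C (≤ 75 °C), the polymerization initiator falls in Category SR.
Total Category SR: (two 2.92 kg packs = 5.84 kg) + (three 2.53 kg packs = 7.59 kg) + (two 3.79 kg packs = 7.58 kg) = 21.01 kg.
21.01 kg ≤ 25 kg (passenger aircraft limit, Category SR) — within limit.

Yes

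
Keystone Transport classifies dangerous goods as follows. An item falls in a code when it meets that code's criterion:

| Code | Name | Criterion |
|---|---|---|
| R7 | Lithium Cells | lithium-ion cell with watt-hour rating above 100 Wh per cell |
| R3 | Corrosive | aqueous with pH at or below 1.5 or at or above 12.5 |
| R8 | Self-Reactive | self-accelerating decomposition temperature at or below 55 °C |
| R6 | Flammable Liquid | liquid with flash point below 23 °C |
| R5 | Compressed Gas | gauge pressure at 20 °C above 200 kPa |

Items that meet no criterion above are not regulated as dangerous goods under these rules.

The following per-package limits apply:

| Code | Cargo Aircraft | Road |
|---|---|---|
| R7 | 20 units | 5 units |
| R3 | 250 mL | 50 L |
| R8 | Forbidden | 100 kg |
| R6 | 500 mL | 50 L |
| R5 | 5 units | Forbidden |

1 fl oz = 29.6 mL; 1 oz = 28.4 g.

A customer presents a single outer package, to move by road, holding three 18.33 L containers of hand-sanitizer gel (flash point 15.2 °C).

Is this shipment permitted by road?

The hand-sanitizer gel has flash point 15.2 °C, which is < 23 °C, so it is Code R6 (Flammable Liquid).
Code R6 quantity: three 18.33 L containers = 54.99 L.
That exceeds the Code R6 road limit of 50 L.

No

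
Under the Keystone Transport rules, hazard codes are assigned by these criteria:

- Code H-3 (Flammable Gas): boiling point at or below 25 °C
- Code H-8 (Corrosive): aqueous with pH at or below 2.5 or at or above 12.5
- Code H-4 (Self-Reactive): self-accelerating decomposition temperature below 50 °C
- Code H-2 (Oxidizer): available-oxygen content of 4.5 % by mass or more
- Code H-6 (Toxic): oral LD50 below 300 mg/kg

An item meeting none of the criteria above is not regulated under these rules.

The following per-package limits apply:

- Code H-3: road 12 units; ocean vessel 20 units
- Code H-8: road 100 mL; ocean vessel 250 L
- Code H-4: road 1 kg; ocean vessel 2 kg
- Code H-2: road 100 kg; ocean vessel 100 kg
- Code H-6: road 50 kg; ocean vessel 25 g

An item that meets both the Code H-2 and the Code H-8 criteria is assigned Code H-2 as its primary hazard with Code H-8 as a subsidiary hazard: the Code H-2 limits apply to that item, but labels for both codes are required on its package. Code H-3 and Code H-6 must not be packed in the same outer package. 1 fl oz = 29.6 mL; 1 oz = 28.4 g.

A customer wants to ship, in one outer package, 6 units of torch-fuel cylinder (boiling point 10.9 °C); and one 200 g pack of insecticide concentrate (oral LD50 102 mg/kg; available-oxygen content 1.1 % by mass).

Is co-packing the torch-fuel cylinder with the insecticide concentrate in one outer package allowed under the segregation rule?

No

Torch-fuel cylinder: boiling point 10.9 °C ≤ 25 °C → Code H-3 (Flammable Gas).
Insecticide concentrate: oral LD50 102 mg/kg < 300 mg/kg → Code H-6 (Toxic).
Code H-3 and Code H-6 may not share an outer package.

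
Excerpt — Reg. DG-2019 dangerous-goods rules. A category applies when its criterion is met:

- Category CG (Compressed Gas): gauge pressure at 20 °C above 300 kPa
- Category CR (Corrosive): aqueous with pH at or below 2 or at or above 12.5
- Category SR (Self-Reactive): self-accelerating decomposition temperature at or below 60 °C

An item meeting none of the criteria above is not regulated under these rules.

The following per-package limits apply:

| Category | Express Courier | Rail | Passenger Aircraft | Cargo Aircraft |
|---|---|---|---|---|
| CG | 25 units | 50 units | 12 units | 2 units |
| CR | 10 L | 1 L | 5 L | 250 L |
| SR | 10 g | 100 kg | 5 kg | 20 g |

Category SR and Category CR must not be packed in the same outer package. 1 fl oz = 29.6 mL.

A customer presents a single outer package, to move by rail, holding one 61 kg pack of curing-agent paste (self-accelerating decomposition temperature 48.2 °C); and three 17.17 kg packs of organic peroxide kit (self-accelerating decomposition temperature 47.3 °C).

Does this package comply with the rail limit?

Curing-agent paste: self-accelerating decomposition temperature 48.2 °C ≤ 60 °C → Category SR (Self-Reactive).
Self-accelerating decomposition temperature 47.3 °C meets the Category SR criterion (Self-Reactive), so the organic peroxide kit is Category SR.
Category SR net quantity: 61 kg + (three 17.17 kg packs = 51.51 kg) = 112.51 kg.
That exceeds the Category SR rail limit of 100 kg.

No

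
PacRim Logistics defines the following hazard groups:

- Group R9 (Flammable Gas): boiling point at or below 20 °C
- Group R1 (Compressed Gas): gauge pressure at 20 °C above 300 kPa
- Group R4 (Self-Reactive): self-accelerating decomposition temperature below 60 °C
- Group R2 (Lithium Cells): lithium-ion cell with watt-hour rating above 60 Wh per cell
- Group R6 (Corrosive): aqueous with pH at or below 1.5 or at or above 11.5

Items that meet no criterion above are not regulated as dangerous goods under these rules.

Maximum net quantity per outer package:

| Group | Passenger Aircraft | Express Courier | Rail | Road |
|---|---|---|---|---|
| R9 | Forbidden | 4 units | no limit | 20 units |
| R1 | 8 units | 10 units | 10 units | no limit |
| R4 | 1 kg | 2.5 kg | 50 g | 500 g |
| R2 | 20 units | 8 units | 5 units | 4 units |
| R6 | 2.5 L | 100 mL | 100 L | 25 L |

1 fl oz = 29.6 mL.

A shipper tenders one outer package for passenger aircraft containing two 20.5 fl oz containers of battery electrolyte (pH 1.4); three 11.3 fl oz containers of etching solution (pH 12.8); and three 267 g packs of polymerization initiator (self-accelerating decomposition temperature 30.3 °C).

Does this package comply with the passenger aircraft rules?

Yes

pH 1.4 meets the Group R6 criterion (Corrosive), so the battery electrolyte is Group R6.
The etching solution has pH 12.8, which is ≥ 11.5, so it is Group R6 (Corrosive).
Polymerization initiator: self-accelerating decomposition temperature 30.3 °C < 60 °C → Group R4 (Self-Reactive).
Group R6 net quantity: (two 20.5 fl oz containers = 1213.6 mL) + (three 11.3 fl oz containers = 1003.44 mL) = 2217.04 mL.
2217.04 mL is within the passenger aircraft limit of 2.5 L for Group R6.
Group R4 quantity: three 267 g packs = 801 g.
801 g is within the passenger aircraft limit of 1 kg for Group R4.
Every hazard group is within its passenger aircraft limit and no segregation rule is violated.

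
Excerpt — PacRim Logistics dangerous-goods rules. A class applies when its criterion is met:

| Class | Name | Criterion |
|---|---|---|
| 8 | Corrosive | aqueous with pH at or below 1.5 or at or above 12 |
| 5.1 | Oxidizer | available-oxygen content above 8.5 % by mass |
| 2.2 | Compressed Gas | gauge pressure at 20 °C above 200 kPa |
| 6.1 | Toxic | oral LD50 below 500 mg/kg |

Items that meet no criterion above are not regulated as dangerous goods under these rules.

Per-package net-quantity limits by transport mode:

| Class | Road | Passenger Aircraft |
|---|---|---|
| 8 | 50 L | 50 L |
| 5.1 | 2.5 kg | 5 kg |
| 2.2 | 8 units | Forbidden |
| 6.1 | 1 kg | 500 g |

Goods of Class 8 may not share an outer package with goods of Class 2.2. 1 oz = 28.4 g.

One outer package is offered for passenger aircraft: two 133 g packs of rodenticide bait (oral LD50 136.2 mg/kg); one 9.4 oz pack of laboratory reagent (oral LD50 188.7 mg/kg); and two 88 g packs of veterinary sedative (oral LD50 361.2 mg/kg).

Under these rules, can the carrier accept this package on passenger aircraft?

Rodenticide bait: oral LD50 136.2 mg/kg < 500 mg/kg → Class 6.1 (Toxic).
The laboratory reagent has oral LD50 188.7 mg/kg, which is < 500 mg/kg, so it is Class 6.1 (Toxic).
With oral LD50 361.2 mg/kg (< 500 mg/kg), the veterinary sedative falls in Class 6.1.
Class 6.1 net quantity: (two 133 g packs = 266 g) + (one 9.4 oz pack = 266.96 g) + (two 88 g packs = 176 g) = 708.96 g.
708.96 g > 500 g (passenger aircraft limit, Class 6.1) — over the limit.

No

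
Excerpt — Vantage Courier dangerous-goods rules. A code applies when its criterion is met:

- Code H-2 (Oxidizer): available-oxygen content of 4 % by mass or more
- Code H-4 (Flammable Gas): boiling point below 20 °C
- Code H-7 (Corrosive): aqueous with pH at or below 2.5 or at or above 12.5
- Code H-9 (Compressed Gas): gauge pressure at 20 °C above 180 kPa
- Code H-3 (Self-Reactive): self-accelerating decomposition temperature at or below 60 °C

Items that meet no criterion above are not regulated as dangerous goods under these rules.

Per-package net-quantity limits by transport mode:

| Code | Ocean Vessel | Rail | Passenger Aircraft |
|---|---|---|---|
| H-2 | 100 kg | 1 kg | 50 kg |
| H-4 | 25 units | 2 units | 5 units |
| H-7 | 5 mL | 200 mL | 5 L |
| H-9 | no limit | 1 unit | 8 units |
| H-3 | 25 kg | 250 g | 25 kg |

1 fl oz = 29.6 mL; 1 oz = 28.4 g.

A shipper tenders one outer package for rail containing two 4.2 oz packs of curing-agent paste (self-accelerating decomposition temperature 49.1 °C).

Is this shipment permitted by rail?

The curing-agent paste has self-accelerating decomposition temperature 49.1 °C, which is ≤ 60 °C, so it is Code H-3 (Self-Reactive).
Code H-3 quantity: two 4.2 oz packs = 238.56 g.
That is within the Code H-3 rail limit of 250 g.

Yes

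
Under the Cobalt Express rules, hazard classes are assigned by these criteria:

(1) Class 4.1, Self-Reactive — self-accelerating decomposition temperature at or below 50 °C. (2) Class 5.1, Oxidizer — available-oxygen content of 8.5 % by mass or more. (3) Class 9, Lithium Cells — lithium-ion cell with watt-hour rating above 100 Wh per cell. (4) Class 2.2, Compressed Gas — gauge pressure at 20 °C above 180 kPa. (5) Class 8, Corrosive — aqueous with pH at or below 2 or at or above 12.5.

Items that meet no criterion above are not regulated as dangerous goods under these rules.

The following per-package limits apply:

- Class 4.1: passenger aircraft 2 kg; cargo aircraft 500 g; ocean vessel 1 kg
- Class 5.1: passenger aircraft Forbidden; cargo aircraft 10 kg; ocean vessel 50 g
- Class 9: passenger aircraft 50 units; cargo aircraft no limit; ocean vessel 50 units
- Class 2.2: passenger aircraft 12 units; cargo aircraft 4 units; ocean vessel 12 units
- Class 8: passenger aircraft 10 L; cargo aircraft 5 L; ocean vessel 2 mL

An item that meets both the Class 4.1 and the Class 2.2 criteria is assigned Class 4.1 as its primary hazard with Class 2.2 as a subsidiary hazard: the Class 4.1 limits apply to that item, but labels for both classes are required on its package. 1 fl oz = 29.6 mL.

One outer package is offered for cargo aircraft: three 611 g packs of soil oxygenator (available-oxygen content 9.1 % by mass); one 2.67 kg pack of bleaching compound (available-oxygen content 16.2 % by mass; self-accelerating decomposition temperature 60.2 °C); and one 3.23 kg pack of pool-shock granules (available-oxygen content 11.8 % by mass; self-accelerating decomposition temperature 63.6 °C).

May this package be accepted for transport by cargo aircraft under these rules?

Available-oxygen content 9.1 % by mass meets the Class 5.1 criterion (Oxidizer), so the soil oxygenator is Class 5.1.
The bleaching compound has available-oxygen content 16.2 % by mass, which is ≥ 8.5 % by mass, so it is Class 5.1 (Oxidizer).
Available-oxygen content 11.8 % by mass meets the Class 5.1 criterion (Oxidizer), so the pool-shock granules are Class 5.1.
Total Class 5.1: (three 611 g packs = 1.833 kg) + 2.67 kg + 3.23 kg = 7.733 kg.
7.733 kg is within the cargo aircraft limit of 10 kg for Class 5.1.

Yes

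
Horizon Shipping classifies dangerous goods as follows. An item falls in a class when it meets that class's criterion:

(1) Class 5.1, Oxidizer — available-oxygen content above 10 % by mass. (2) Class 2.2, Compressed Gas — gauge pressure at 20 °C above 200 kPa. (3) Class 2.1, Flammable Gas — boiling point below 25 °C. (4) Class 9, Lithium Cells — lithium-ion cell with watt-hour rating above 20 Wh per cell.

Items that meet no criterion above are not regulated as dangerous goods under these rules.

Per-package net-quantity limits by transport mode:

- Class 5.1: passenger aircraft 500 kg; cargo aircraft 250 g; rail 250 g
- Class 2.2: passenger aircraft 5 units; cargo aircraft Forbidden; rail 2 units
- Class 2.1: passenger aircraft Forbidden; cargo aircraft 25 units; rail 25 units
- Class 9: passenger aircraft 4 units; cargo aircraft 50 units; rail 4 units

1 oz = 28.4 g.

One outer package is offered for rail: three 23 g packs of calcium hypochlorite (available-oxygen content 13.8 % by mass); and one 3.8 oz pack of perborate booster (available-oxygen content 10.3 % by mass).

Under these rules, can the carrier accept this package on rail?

Yes

The calcium hypochlorite has available-oxygen content 13.8 % by mass, which is > 10 % by mass, so it is Class 5.1 (Oxidizer).
The perborate booster has available-oxygen content 10.3 % by mass, which is > 10 % by mass, so it is Class 5.1 (Oxidizer).
Class 5.1 net quantity: (three 23 g packs = 69 g) + (one 3.8 oz pack = 107.92 g) = 176.92 g.
176.92 g is within the rail limit of 250 g for Class 5.1.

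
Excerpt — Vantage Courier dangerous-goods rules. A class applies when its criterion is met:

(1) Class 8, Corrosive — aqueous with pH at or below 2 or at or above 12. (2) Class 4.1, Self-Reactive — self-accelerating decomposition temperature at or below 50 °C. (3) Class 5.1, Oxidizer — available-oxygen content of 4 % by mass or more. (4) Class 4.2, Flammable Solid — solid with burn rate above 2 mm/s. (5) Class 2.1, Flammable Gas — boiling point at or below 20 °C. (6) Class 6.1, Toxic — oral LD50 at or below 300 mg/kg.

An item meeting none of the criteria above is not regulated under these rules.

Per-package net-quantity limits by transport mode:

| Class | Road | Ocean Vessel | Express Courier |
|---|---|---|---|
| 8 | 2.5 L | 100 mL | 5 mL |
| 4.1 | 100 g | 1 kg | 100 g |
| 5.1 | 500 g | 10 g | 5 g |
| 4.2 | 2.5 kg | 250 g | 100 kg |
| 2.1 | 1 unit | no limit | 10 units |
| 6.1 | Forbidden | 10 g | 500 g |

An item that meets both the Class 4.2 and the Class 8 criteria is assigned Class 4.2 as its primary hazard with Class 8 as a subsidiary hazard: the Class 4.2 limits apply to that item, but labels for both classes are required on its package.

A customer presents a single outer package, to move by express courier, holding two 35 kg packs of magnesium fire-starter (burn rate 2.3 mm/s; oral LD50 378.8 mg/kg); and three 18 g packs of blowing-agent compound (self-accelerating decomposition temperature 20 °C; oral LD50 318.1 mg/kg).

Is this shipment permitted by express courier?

Yes

Magnesium fire-starter: burn rate 2.3 mm/s > 2 mm/s → Class 4.2 (Flammable Solid).
With self-accelerating decomposition temperature 20 °C (≤ 50 °C), the blowing-agent compound falls in Class 4.1.
Class 4.2 quantity: two 35 kg packs = 70 kg.
70 kg is within the express courier limit of 100 kg for Class 4.2.
Class 4.1 quantity: three 18 g packs = 54 g.
That is within the Class 4.1 express courier limit of 100 g.
Every hazard class is within its express courier limit and no segregation rule is violated.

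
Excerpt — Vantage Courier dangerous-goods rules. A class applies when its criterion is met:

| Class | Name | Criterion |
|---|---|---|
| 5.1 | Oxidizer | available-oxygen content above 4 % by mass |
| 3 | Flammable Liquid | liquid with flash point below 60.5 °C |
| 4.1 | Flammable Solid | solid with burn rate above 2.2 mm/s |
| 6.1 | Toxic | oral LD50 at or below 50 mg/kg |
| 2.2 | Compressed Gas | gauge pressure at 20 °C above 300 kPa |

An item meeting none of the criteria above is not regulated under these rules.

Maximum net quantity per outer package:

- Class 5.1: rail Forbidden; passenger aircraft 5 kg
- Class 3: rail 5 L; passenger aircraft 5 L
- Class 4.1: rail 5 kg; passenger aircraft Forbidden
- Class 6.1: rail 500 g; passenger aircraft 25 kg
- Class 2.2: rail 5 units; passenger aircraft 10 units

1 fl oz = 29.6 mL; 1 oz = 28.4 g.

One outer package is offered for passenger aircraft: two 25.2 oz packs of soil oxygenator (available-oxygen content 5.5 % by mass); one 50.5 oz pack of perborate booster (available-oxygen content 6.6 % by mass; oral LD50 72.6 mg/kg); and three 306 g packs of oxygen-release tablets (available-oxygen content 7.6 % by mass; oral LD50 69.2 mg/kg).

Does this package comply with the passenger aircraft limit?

With available-oxygen content 5.5 % by mass (> 4 % by mass), the soil oxygenator falls in Class 5.1.
The perborate booster has available-oxygen content 6.6 % by mass, which is > 4 % by mass, so it is Class 5.1 (Oxidizer).
Available-oxygen content 7.6 % by mass meets the Class 5.1 criterion (Oxidizer), so the oxygen-release tablets are Class 5.1.
Class 5.1 net quantity: (two 25.2 oz packs = 1431.36 g) + (one 50.5 oz pack = 1434.2 g) + (three 306 g packs = 918 g) = 3783.56 g.
That is within the Class 5.1 passenger aircraft limit of 5 kg.

Yes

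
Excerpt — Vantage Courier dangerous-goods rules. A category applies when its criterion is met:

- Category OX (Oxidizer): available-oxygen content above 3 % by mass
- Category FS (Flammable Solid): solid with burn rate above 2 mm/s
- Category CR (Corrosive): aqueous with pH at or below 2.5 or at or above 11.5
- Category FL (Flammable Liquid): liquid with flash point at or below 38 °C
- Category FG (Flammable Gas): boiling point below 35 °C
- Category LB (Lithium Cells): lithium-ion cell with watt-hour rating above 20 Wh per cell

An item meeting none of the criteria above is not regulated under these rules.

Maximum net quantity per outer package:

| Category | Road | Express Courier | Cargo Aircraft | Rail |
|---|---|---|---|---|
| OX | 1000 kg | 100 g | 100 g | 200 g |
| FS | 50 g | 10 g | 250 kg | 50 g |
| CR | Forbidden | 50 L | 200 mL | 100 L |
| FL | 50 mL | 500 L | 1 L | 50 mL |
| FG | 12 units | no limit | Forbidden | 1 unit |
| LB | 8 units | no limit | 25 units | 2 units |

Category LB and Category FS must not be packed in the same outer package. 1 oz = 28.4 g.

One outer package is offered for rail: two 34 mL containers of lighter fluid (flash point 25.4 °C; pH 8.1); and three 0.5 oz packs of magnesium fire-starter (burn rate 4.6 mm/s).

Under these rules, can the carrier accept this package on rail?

Flash point 25.4 °C meets the Category FL criterion (Flammable Liquid), so the lighter fluid is Category FL.
Magnesium fire-starter: burn rate 4.6 mm/s > 2 mm/s → Category FS (Flammable Solid).
Category FL quantity: two 34 mL containers = 68 mL.
That exceeds the Category FL rail limit of 50 mL.
Category FS quantity: three 0.5 oz packs = 42.6 g.
That is within the Category FS rail limit of 50 g.
The segregation rule (Category LB with Category FS) does not apply to Category FL with Category FS.

No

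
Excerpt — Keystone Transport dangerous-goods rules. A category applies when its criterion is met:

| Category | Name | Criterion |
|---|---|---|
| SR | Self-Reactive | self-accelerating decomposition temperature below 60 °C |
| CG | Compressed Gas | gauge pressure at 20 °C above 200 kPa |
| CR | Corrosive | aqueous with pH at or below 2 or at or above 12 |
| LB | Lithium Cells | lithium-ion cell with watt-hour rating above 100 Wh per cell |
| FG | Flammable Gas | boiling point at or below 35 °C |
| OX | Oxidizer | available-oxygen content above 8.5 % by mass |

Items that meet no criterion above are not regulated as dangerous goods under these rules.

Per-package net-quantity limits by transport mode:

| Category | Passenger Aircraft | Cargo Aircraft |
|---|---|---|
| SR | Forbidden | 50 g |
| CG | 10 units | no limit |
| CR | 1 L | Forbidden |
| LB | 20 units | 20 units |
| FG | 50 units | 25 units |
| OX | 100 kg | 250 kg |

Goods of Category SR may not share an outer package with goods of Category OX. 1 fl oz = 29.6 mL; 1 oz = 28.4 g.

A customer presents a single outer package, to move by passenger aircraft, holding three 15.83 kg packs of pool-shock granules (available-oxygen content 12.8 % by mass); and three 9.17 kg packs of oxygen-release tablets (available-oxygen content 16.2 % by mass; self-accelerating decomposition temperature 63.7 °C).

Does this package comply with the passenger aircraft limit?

Pool-shock granules: available-oxygen content 12.8 % by mass > 8.5 % by mass → Category OX (Oxidizer).
With available-oxygen content 16.2 % by mass (> 8.5 % by mass), the oxygen-release tablets fall in Category OX.
Category OX net quantity: (three 15.83 kg packs = 47.49 kg) + (three 9.17 kg packs = 27.51 kg) = 75 kg.
That is within the Category OX passenger aircraft limit of 100 kg.

Yes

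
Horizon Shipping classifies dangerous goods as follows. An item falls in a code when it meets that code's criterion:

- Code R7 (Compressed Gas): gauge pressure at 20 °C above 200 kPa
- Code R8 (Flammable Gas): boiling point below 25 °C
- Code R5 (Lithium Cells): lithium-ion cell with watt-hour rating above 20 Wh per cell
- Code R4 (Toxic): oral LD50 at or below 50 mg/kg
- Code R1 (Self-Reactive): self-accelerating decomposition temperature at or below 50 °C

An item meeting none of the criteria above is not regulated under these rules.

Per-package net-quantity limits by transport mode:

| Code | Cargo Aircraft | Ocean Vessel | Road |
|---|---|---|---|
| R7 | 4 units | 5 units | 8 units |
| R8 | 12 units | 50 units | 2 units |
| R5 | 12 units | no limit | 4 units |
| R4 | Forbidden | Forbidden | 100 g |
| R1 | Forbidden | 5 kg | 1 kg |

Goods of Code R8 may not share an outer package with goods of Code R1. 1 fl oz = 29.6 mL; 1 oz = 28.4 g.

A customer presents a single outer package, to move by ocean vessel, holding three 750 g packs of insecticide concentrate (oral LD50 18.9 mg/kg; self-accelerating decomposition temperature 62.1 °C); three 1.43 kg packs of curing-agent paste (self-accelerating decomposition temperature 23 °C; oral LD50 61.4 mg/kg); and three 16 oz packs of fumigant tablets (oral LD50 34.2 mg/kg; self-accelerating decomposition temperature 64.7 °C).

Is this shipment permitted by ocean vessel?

No

Insecticide concentrate: oral LD50 18.9 mg/kg ≤ 50 mg/kg → Code R4 (Toxic).
Self-accelerating decomposition temperature 23 °C meets the Code R1 criterion (Self-Reactive), so the curing-agent paste is Code R1.
With oral LD50 34.2 mg/kg (≤ 50 mg/kg), the fumigant tablets fall in Code R4.
Total Code R4: (three 750 g packs = 2.25 kg) + (three 16 oz packs = 1363.2 g) = 3613.2 g.
Code R4 is Forbidden by ocean vessel.
Code R1 quantity: three 1.43 kg packs = 4.29 kg.
4.29 kg ≤ 5 kg (ocean vessel limit, Code R1) — within limit.
The segregation rule (Code R8 with Code R1) does not apply to Code R4 with Code R1.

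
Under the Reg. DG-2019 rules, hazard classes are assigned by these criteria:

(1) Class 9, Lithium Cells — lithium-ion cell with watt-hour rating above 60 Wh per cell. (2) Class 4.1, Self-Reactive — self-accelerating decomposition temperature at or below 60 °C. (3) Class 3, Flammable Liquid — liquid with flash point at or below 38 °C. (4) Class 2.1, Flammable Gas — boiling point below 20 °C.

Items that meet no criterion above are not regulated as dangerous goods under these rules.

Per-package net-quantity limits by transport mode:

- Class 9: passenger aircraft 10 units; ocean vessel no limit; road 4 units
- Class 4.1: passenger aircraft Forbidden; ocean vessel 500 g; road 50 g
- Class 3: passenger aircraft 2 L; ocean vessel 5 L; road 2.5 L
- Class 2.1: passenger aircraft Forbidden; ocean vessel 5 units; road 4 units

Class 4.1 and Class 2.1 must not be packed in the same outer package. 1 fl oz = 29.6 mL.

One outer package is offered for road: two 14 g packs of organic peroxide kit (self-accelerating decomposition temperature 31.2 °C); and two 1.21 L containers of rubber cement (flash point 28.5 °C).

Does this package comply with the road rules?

Yes

The organic peroxide kit has self-accelerating decomposition temperature 31.2 °C, which is ≤ 60 °C, so it is Class 4.1 (Self-Reactive).
The rubber cement has flash point 28.5 °C, which is ≤ 38 °C, so it is Class 3 (Flammable Liquid).
Class 3 quantity: two 1.21 L containers = 2.42 L.
2.42 L is within the road limit of 2.5 L for Class 3.
Class 4.1 quantity: two 14 g packs = 28 g.
That is within the Class 4.1 road limit of 50 g.
The segregation rule (Class 4.1 with Class 2.1) does not apply to Class 3 with Class 4.1.
Every hazard class is within its road limit and no segregation rule is violated.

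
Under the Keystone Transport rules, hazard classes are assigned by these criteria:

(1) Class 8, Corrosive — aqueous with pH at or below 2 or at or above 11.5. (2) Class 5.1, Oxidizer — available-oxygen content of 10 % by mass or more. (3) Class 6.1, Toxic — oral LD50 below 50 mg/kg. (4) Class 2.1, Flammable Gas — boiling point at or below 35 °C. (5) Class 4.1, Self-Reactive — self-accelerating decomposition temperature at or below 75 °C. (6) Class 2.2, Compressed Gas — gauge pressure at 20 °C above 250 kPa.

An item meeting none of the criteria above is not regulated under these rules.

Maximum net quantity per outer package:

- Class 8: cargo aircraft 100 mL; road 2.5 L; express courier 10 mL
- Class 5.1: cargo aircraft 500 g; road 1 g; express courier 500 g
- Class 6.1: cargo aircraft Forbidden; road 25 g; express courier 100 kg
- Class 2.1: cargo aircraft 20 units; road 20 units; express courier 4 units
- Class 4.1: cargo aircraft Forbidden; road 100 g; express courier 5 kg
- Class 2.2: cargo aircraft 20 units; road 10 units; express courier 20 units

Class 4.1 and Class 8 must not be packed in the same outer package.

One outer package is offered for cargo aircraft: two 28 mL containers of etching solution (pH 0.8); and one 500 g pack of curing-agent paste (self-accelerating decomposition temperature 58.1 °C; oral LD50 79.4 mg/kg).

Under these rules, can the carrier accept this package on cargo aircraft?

No

The etching solution has pH 0.8, which is ≤ 2, so it is Class 8 (Corrosive).
Self-accelerating decomposition temperature 58.1 °C meets the Class 4.1 criterion (Self-Reactive), so the curing-agent paste is Class 4.1.
Class 4.1 quantity: 500 g.
Class 4.1 is Forbidden by cargo aircraft.
Class 8 quantity: two 28 mL containers = 56 mL.
56 mL ≤ 100 mL (cargo aircraft limit, Class 8) — within limit.
Class 4.1 and Class 8 may not share an outer package.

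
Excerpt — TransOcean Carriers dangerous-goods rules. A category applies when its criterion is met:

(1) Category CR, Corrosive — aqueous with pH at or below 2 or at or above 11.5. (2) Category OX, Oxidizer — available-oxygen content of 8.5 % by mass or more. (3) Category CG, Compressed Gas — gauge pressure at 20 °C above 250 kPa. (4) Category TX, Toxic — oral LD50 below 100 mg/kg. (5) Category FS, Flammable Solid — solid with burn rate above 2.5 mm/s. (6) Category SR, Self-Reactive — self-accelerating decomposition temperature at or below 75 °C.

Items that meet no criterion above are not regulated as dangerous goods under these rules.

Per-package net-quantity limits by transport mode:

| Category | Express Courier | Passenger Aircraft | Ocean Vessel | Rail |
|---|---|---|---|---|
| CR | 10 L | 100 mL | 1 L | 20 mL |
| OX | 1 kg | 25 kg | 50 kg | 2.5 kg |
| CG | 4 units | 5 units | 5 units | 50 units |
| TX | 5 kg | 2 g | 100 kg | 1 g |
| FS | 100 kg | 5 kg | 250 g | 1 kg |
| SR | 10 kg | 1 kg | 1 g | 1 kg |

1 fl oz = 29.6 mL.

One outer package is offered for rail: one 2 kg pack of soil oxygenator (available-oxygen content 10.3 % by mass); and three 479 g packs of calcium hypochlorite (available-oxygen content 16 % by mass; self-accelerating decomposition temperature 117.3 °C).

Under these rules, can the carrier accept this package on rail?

Available-oxygen content 10.3 % by mass meets the Category OX criterion (Oxidizer), so the soil oxygenator is Category OX.
Calcium hypochlorite: available-oxygen content 16 % by mass ≥ 8.5 % by mass → Category OX (Oxidizer).
Total Category OX: 2 kg + (three 479 g packs = 1.437 kg) = 3.437 kg.
3.437 kg > 2.5 kg (rail limit, Category OX) — over the limit.

No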